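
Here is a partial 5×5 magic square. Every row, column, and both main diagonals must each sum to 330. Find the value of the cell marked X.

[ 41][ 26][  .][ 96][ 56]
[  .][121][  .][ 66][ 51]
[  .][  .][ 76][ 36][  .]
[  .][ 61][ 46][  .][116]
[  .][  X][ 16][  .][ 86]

Row 1 must total 330; the given cells sum to 219, so (1,3) = 111.
Using column 3: 111 + 76 + 46 + 16 + ? → (2,3) = 330 − 249 = 81.
The remaining cell in column 5 is (3,5) = 330 − 309 = 21.
Main diagonal: 41 + 121 + 76 + 86 + ? = 330, so (4,4) = 6.
Anti-diagonal must total 330; the given cells sum to 259, so (5,1) = 71.
The remaining cell in row 2 is (2,1) = 330 − 319 = 11.
Using row 4: 61 + 46 + 6 + 116 + ? → (4,1) = 330 − 229 = 101.
Column 1 needs 330; the known cells sum to 224, so (3,1) = 106.
From column 4, 330 − (96 + 66 + 36 + 6) gives (5,4) = 126.
From row 3, 330 − (106 + 76 + 36 + 21) gives (3,2) = 91.
From row 5, 330 − (71 + 16 + 126 + 86) gives (5,2) = 31.

31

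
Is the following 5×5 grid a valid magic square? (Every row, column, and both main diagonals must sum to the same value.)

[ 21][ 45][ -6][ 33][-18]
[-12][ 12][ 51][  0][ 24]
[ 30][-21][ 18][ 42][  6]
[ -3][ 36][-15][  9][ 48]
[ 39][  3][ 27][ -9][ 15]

Row 1: 21 + 45 + (-6) + 33 + (-18) = 75.
Row 2: -12 + 12 + 51 + 0 + 24 = 75.
Row 3: 30 + (-21) + 18 + 42 + 6 = 75.
Row 4: -3 + 36 + (-15) + 9 + 48 = 75.
Row 5: 39 + 3 + 27 + (-9) + 15 = 75.
Column 1: 21 + (-12) + 30 + (-3) + 39 = 75.
Column 2: 45 + 12 + (-21) + 36 + 3 = 75.
Column 3: -6 + 51 + 18 + (-15) + 27 = 75.
Column 4: 33 + 0 + 42 + 9 + (-9) = 75.
Column 5: -18 + 24 + 6 + 48 + 15 = 75.
Main diagonal: 21 + 12 + 18 + 9 + 15 = 75.
Anti-diagonal: -18 + 0 + 18 + 36 + 39 = 75.
All lines sum to 75.

Yes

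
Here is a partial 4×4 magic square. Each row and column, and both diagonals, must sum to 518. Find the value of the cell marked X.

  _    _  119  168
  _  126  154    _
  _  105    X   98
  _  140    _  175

133

From column 2, 518 − (126 + 105 + 140) gives (1,2) = 147.
The remaining cell in column 4 is (2,4) = 518 − 441 = 77.
Anti-diagonal must total 518; the given cells sum to 427, so (4,1) = 91.
Row 1 needs 518; the known cells sum to 434, so (1,1) = 84.
From row 2, 518 − (126 + 154 + 77) gives (2,1) = 161.
Using row 4: 91 + 140 + 175 + ? → (4,3) = 518 − 406 = 112.
Column 1 must total 518; the given cells sum to 336, so (3,1) = 182.
From column 3, 518 − (119 + 154 + 112) gives (3,3) = 133.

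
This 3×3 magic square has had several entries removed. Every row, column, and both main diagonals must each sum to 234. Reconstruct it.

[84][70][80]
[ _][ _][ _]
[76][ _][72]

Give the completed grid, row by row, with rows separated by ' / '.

Row 3 must total 234; the given cells sum to 148, so (3,2) = 86.
Using column 1: 84 + 76 + ? → (2,1) = 234 − 160 = 74.
Column 2 needs 234; the known cells sum to 156, so (2,2) = 78.
Column 3 needs 234; the known cells sum to 152, so (2,3) = 82.

84 70 80 / 74 78 82 / 76 86 72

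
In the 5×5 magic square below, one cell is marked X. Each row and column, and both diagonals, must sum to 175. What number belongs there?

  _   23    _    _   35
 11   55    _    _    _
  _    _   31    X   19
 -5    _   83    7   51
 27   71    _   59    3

Using row 4: -5 + 83 + 7 + 51 + ? → (4,2) = 175 − 136 = 39.
Using row 5: 27 + 71 + 59 + 3 + ? → (5,3) = 175 − 160 = 15.
Using column 2: 23 + 55 + 39 + 71 + ? → (3,2) = 175 − 188 = -13.
Column 5 needs 175; the known cells sum to 108, so (2,5) = 67.
Main diagonal: 55 + 31 + 7 + 3 + ? = 175, so (1,1) = 79.
Anti-diagonal: 35 + 31 + 39 + 27 + ? = 175, so (2,4) = 43.
From row 2, 175 − (11 + 55 + 43 + 67) gives (2,3) = -1.
Column 1 needs 175; the known cells sum to 112, so (3,1) = 63.
Using column 3: -1 + 31 + 83 + 15 + ? → (1,3) = 175 − 128 = 47.
From row 1, 175 − (79 + 23 + 47 + 35) gives (1,4) = -9.
Row 3 needs 175; the known cells sum to 100, so (3,4) = 75.

75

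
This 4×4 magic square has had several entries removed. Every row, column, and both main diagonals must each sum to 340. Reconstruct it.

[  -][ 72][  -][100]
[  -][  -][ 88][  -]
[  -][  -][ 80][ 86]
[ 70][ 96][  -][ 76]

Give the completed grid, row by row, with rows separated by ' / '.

94 72 74 100 / 84 90 88 78 / 92 82 80 86 / 70 96 98 76

Row 4 must total 340; the given cells sum to 242, so (4,3) = 98.
Column 3 must total 340; the given cells sum to 266, so (1,3) = 74.
Using column 4: 100 + 86 + 76 + ? → (2,4) = 340 − 262 = 78.
Using anti-diagonal: 100 + 88 + 70 + ? → (3,2) = 340 − 258 = 82.
Row 1: 72 + 74 + 100 + ? = 340, so (1,1) = 94.
Using row 3: 82 + 80 + 86 + ? → (3,1) = 340 − 248 = 92.
Column 1 must total 340; the given cells sum to 256, so (2,1) = 84.
The remaining cell in column 2 is (2,2) = 340 − 250 = 90.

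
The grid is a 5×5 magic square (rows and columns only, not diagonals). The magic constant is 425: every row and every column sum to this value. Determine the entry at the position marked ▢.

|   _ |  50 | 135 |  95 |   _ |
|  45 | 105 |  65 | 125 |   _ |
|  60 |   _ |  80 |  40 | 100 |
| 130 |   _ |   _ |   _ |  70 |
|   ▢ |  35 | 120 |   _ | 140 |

Row 2: 45 + 105 + 65 + 125 + ? = 425, so (2,5) = 85.
Row 3 must total 425; the given cells sum to 280, so (3,2) = 145.
From column 2, 425 − (50 + 105 + 145 + 35) gives (4,2) = 90.
From column 3, 425 − (135 + 65 + 80 + 120) gives (4,3) = 25.
Using column 5: 85 + 100 + 70 + 140 + ? → (1,5) = 425 − 395 = 30.
Row 1: 50 + 135 + 95 + 30 + ? = 425, so (1,1) = 115.
Row 4: 130 + 90 + 25 + 70 + ? = 425, so (4,4) = 110.
Column 1 must total 425; the given cells sum to 350, so (5,1) = 75.

75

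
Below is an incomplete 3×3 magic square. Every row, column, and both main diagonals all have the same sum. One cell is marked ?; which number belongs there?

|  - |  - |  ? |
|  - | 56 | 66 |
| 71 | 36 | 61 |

41

Row 3 is complete and sums to 168; that is the magic constant.
Using row 2: 56 + 66 + ? → (2,1) = 168 − 122 = 46.
Column 1 needs 168; the known cells sum to 117, so (1,1) = 51.
From column 2, 168 − (56 + 36) gives (1,2) = 76.
Column 3 must total 168; the given cells sum to 127, so (1,3) = 41.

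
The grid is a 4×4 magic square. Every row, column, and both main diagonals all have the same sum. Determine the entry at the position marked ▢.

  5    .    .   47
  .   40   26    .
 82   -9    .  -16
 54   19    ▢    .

Anti-diagonal is complete and sums to 118; that is the magic constant.
Row 3 needs 118; the known cells sum to 57, so (3,3) = 61.
Using column 1: 5 + 82 + 54 + ? → (2,1) = 118 − 141 = -23.
From column 2, 118 − (40 + (-9) + 19) gives (1,2) = 68.
Using main diagonal: 5 + 40 + 61 + ? → (4,4) = 118 − 106 = 12.
From row 1, 118 − (5 + 68 + 47) gives (1,3) = -2.
Using row 2: -23 + 40 + 26 + ? → (2,4) = 118 − 43 = 75.
From row 4, 118 − (54 + 19 + 12) gives (4,3) = 33.

33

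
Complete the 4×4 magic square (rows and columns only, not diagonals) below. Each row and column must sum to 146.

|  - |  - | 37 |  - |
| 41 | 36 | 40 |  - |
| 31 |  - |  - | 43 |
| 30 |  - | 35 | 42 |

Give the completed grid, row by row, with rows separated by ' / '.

44 33 37 32 / 41 36 40 29 / 31 38 34 43 / 30 39 35 42

From row 2, 146 − (41 + 36 + 40) gives (2,4) = 29.
Row 4 must total 146; the given cells sum to 107, so (4,2) = 39.
Column 1 must total 146; the given cells sum to 102, so (1,1) = 44.
Column 3: 37 + 40 + 35 + ? = 146, so (3,3) = 34.
Column 4 must total 146; the given cells sum to 114, so (1,4) = 32.
Row 1 must total 146; the given cells sum to 113, so (1,2) = 33.
Row 3: 31 + 34 + 43 + ? = 146, so (3,2) = 38.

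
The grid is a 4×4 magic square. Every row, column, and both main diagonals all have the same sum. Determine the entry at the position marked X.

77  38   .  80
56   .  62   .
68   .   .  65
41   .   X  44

83

Column 1 is complete and sums to 242; that is the magic constant.
Using row 1: 77 + 38 + 80 + ? → (1,3) = 242 − 195 = 47.
Using column 4: 80 + 65 + 44 + ? → (2,4) = 242 − 189 = 53.
The remaining cell in anti-diagonal is (3,2) = 242 − 183 = 59.
Row 2 needs 242; the known cells sum to 171, so (2,2) = 71.
From row 3, 242 − (68 + 59 + 65) gives (3,3) = 50.
Column 2 needs 242; the known cells sum to 168, so (4,2) = 74.
The remaining cell in column 3 is (4,3) = 242 − 159 = 83.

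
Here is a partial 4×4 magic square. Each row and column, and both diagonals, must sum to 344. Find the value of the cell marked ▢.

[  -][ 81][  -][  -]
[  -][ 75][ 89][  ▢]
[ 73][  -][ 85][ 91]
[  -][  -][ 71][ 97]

79

Row 3: 73 + 85 + 91 + ? = 344, so (3,2) = 95.
The remaining cell in column 2 is (4,2) = 344 − 251 = 93.
Column 3 must total 344; the given cells sum to 245, so (1,3) = 99.
Main diagonal needs 344; the known cells sum to 257, so (1,1) = 87.
From row 1, 344 − (87 + 81 + 99) gives (1,4) = 77.
Row 4 needs 344; the known cells sum to 261, so (4,1) = 83.
The remaining cell in column 1 is (2,1) = 344 − 243 = 101.
Column 4: 77 + 91 + 97 + ? = 344, so (2,4) = 79.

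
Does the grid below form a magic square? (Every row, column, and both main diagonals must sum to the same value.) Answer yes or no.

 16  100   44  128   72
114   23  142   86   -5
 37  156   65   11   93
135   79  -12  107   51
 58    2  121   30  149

No — row 3 sums to 362 but column 2 sums to 360.

Row 1: 16 + 100 + 44 + 128 + 72 = 360.
Row 2: 114 + 23 + 142 + 86 + (-5) = 360.
Row 3: 37 + 156 + 65 + 11 + 93 = 362.
Row 4: 135 + 79 + (-12) + 107 + 51 = 360.
Row 5: 58 + 2 + 121 + 30 + 149 = 360.
Column 1: 16 + 114 + 37 + 135 + 58 = 360.
Column 2: 100 + 23 + 156 + 79 + 2 = 360.
Column 3: 44 + 142 + 65 + (-12) + 121 = 360.
Column 4: 128 + 86 + 11 + 107 + 30 = 362.
Column 5: 72 + (-5) + 93 + 51 + 149 = 360.
Main diagonal: 16 + 23 + 65 + 107 + 149 = 360.
Anti-diagonal: 72 + 86 + 65 + 79 + 58 = 360.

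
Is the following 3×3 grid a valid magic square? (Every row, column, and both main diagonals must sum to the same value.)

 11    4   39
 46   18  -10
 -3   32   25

Yes

Row 1: 11 + 4 + 39 = 54.
Row 2: 46 + 18 + (-10) = 54.
Row 3: -3 + 32 + 25 = 54.
Column 1: 11 + 46 + (-3) = 54.
Column 2: 4 + 18 + 32 = 54.
Column 3: 39 + (-10) + 25 = 54.
Main diagonal: 11 + 18 + 25 = 54.
Anti-diagonal: 39 + 18 + (-3) = 54.
All lines sum to 54.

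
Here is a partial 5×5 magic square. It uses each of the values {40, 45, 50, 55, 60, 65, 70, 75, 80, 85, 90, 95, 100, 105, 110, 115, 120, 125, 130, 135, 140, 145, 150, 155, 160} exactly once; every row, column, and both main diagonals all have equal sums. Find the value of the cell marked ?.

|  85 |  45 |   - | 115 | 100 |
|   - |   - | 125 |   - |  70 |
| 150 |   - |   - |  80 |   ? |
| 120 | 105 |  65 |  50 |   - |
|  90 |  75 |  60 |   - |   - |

40

The 25 entries sum to 2500, so each line sums to 2500/5 = 500.
From row 1, 500 − (85 + 45 + 115 + 100) gives (1,3) = 155.
The remaining cell in row 4 is (4,5) = 500 − 340 = 160.
From column 1, 500 − (85 + 150 + 120 + 90) gives (2,1) = 55.
From column 3, 500 − (155 + 125 + 65 + 60) gives (3,3) = 95.
Anti-diagonal needs 500; the known cells sum to 390, so (2,4) = 110.
Row 2 must total 500; the given cells sum to 360, so (2,2) = 140.
Column 2 must total 500; the given cells sum to 365, so (3,2) = 135.
Column 4 must total 500; the given cells sum to 355, so (5,4) = 145.
The remaining cell in main diagonal is (5,5) = 500 − 370 = 130.
From row 3, 500 − (150 + 135 + 95 + 80) gives (3,5) = 40.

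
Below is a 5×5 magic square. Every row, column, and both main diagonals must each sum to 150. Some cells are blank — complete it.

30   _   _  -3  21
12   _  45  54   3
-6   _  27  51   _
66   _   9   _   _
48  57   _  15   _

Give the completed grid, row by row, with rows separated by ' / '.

The remaining cell in row 2 is (2,2) = 150 − 114 = 36.
From column 4, 150 − (-3 + 54 + 51 + 15) gives (4,4) = 33.
Main diagonal: 30 + 36 + 27 + 33 + ? = 150, so (5,5) = 24.
The remaining cell in anti-diagonal is (4,2) = 150 − 150 = 0.
The remaining cell in row 4 is (4,5) = 150 − 108 = 42.
Row 5: 48 + 57 + 15 + 24 + ? = 150, so (5,3) = 6.
The remaining cell in column 3 is (1,3) = 150 − 87 = 63.
Using column 5: 21 + 3 + 42 + 24 + ? → (3,5) = 150 − 90 = 60.
The remaining cell in row 1 is (1,2) = 150 − 111 = 39.
Using row 3: -6 + 27 + 51 + 60 + ? → (3,2) = 150 − 132 = 18.

30 39 63 -3 21 / 12 36 45 54 3 / -6 18 27 51 60 / 66 0 9 33 42 / 48 57 6 15 24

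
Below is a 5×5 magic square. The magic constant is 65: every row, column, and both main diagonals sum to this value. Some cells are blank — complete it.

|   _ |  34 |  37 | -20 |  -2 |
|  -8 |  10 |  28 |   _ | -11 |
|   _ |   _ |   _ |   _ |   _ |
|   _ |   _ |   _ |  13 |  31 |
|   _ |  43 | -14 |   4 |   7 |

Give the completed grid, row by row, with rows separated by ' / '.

16 34 37 -20 -2 / -8 10 28 46 -11 / -17 1 19 22 40 / 49 -23 -5 13 31 / 25 43 -14 4 7

Using row 1: 34 + 37 + (-20) + (-2) + ? → (1,1) = 65 − 49 = 16.
Row 2 needs 65; the known cells sum to 19, so (2,4) = 46.
Row 5 needs 65; the known cells sum to 40, so (5,1) = 25.
Column 4 needs 65; the known cells sum to 43, so (3,4) = 22.
From column 5, 65 − (-2 + (-11) + 31 + 7) gives (3,5) = 40.
The remaining cell in main diagonal is (3,3) = 65 − 46 = 19.
Anti-diagonal: -2 + 46 + 19 + 25 + ? = 65, so (4,2) = -23.
Column 2: 34 + 10 + (-23) + 43 + ? = 65, so (3,2) = 1.
Column 3 must total 65; the given cells sum to 70, so (4,3) = -5.
Row 3: 1 + 19 + 22 + 40 + ? = 65, so (3,1) = -17.
Row 4: -23 + (-5) + 13 + 31 + ? = 65, so (4,1) = 49.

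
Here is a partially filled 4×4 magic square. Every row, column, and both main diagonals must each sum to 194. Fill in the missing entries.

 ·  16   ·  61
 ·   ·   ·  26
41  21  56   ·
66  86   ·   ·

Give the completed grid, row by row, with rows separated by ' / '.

36 16 81 61 / 51 71 46 26 / 41 21 56 76 / 66 86 11 31

Using row 3: 41 + 21 + 56 + ? → (3,4) = 194 − 118 = 76.
Column 2 must total 194; the given cells sum to 123, so (2,2) = 71.
Column 4 needs 194; the known cells sum to 163, so (4,4) = 31.
Main diagonal must total 194; the given cells sum to 158, so (1,1) = 36.
From anti-diagonal, 194 − (61 + 21 + 66) gives (2,3) = 46.
Using row 1: 36 + 16 + 61 + ? → (1,3) = 194 − 113 = 81.
Row 2 needs 194; the known cells sum to 143, so (2,1) = 51.
Row 4 needs 194; the known cells sum to 183, so (4,3) = 11.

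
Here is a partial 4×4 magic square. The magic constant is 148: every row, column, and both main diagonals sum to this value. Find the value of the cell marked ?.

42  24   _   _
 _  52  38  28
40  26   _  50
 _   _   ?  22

44

Row 2: 52 + 38 + 28 + ? = 148, so (2,1) = 30.
Row 3 needs 148; the known cells sum to 116, so (3,3) = 32.
Column 1 needs 148; the known cells sum to 112, so (4,1) = 36.
Column 2: 24 + 52 + 26 + ? = 148, so (4,2) = 46.
Using column 4: 28 + 50 + 22 + ? → (1,4) = 148 − 100 = 48.
Row 1: 42 + 24 + 48 + ? = 148, so (1,3) = 34.
The remaining cell in row 4 is (4,3) = 148 − 104 = 44.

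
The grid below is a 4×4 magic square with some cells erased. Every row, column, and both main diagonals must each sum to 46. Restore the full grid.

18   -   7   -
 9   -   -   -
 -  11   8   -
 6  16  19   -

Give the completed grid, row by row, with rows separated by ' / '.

18 4 7 17 / 9 15 12 10 / 13 11 8 14 / 6 16 19 5

Row 4: 6 + 16 + 19 + ? = 46, so (4,4) = 5.
Column 1 must total 46; the given cells sum to 33, so (3,1) = 13.
Column 3 needs 46; the known cells sum to 34, so (2,3) = 12.
From main diagonal, 46 − (18 + 8 + 5) gives (2,2) = 15.
From anti-diagonal, 46 − (12 + 11 + 6) gives (1,4) = 17.
From row 1, 46 − (18 + 7 + 17) gives (1,2) = 4.
The remaining cell in row 2 is (2,4) = 46 − 36 = 10.
Row 3 needs 46; the known cells sum to 32, so (3,4) = 14.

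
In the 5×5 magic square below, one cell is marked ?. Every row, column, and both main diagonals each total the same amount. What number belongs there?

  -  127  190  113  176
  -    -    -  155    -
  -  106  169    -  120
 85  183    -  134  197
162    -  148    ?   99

211

Anti-diagonal is complete and sums to 845; that is the magic constant.
From row 1, 845 − (127 + 190 + 113 + 176) gives (1,1) = 239.
Using row 4: 85 + 183 + 134 + 197 + ? → (4,3) = 845 − 599 = 246.
Column 3: 190 + 169 + 246 + 148 + ? = 845, so (2,3) = 92.
Column 5: 176 + 120 + 197 + 99 + ? = 845, so (2,5) = 253.
Main diagonal must total 845; the given cells sum to 641, so (2,2) = 204.
Row 2 must total 845; the given cells sum to 704, so (2,1) = 141.
The remaining cell in column 1 is (3,1) = 845 − 627 = 218.
The remaining cell in column 2 is (5,2) = 845 − 620 = 225.
Using row 3: 218 + 106 + 169 + 120 + ? → (3,4) = 845 − 613 = 232.
Row 5: 162 + 225 + 148 + 99 + ? = 845, so (5,4) = 211.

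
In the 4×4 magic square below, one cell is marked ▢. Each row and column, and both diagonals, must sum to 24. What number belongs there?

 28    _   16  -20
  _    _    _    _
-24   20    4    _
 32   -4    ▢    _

From row 1, 24 − (28 + 16 + (-20)) gives (1,2) = 0.
Row 3: -24 + 20 + 4 + ? = 24, so (3,4) = 24.
The remaining cell in column 1 is (2,1) = 24 − 36 = -12.
The remaining cell in column 2 is (2,2) = 24 − 16 = 8.
Main diagonal: 28 + 8 + 4 + ? = 24, so (4,4) = -16.
The remaining cell in anti-diagonal is (2,3) = 24 − 32 = -8.
Row 2 must total 24; the given cells sum to -12, so (2,4) = 36.
From row 4, 24 − (32 + (-4) + (-16)) gives (4,3) = 12.

12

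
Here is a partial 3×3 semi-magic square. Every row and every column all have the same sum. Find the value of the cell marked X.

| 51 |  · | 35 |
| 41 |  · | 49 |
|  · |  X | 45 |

47

Column 3 is complete and sums to 129; that is the magic constant.
Using row 1: 51 + 35 + ? → (1,2) = 129 − 86 = 43.
Row 2 must total 129; the given cells sum to 90, so (2,2) = 39.
Column 1: 51 + 41 + ? = 129, so (3,1) = 37.
The remaining cell in column 2 is (3,2) = 129 − 82 = 47.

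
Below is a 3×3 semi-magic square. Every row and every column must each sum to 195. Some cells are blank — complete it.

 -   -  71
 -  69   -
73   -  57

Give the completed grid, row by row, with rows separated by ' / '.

Using row 3: 73 + 57 + ? → (3,2) = 195 − 130 = 65.
Using column 2: 69 + 65 + ? → (1,2) = 195 − 134 = 61.
Column 3 must total 195; the given cells sum to 128, so (2,3) = 67.
From row 1, 195 − (61 + 71) gives (1,1) = 63.
Row 2 needs 195; the known cells sum to 136, so (2,1) = 59.

63 61 71 / 59 69 67 / 73 65 57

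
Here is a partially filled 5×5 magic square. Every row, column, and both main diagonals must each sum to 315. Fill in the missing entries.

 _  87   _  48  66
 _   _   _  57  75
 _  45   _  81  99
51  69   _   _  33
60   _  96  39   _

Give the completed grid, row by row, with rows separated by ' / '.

84 87 30 48 66 / 93 36 54 57 75 / 27 45 63 81 99 / 51 69 72 90 33 / 60 78 96 39 42

From column 4, 315 − (48 + 57 + 81 + 39) gives (4,4) = 90.
Column 5 must total 315; the given cells sum to 273, so (5,5) = 42.
Anti-diagonal needs 315; the known cells sum to 252, so (3,3) = 63.
Using row 3: 45 + 63 + 81 + 99 + ? → (3,1) = 315 − 288 = 27.
Row 4: 51 + 69 + 90 + 33 + ? = 315, so (4,3) = 72.
Row 5 needs 315; the known cells sum to 237, so (5,2) = 78.
Column 2 must total 315; the given cells sum to 279, so (2,2) = 36.
Main diagonal must total 315; the given cells sum to 231, so (1,1) = 84.
Using row 1: 84 + 87 + 48 + 66 + ? → (1,3) = 315 − 285 = 30.
From column 1, 315 − (84 + 27 + 51 + 60) gives (2,1) = 93.
Using column 3: 30 + 63 + 72 + 96 + ? → (2,3) = 315 − 261 = 54.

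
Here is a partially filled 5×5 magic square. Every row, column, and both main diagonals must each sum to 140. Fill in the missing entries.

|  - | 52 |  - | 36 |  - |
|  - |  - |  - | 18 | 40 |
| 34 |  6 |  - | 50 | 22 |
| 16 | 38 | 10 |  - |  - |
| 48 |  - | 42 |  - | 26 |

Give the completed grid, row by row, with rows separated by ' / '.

30 52 14 36 8 / 12 24 46 18 40 / 34 6 28 50 22 / 16 38 10 32 44 / 48 20 42 4 26

Row 3 needs 140; the known cells sum to 112, so (3,3) = 28.
Anti-diagonal: 18 + 28 + 38 + 48 + ? = 140, so (1,5) = 8.
Using column 5: 8 + 40 + 22 + 26 + ? → (4,5) = 140 − 96 = 44.
From row 4, 140 − (16 + 38 + 10 + 44) gives (4,4) = 32.
Using column 4: 36 + 18 + 50 + 32 + ? → (5,4) = 140 − 136 = 4.
Row 5 needs 140; the known cells sum to 120, so (5,2) = 20.
From column 2, 140 − (52 + 6 + 38 + 20) gives (2,2) = 24.
From main diagonal, 140 − (24 + 28 + 32 + 26) gives (1,1) = 30.
Row 1 needs 140; the known cells sum to 126, so (1,3) = 14.
Column 1: 30 + 34 + 16 + 48 + ? = 140, so (2,1) = 12.
Column 3 must total 140; the given cells sum to 94, so (2,3) = 46.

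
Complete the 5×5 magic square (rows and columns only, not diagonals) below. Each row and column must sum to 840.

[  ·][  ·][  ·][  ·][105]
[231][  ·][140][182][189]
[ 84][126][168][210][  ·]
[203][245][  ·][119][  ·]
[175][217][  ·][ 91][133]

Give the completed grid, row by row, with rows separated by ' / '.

Using row 2: 231 + 140 + 182 + 189 + ? → (2,2) = 840 − 742 = 98.
Using row 3: 84 + 126 + 168 + 210 + ? → (3,5) = 840 − 588 = 252.
Using row 5: 175 + 217 + 91 + 133 + ? → (5,3) = 840 − 616 = 224.
From column 1, 840 − (231 + 84 + 203 + 175) gives (1,1) = 147.
The remaining cell in column 2 is (1,2) = 840 − 686 = 154.
Using column 4: 182 + 210 + 119 + 91 + ? → (1,4) = 840 − 602 = 238.
Column 5 must total 840; the given cells sum to 679, so (4,5) = 161.
From row 1, 840 − (147 + 154 + 238 + 105) gives (1,3) = 196.
The remaining cell in row 4 is (4,3) = 840 − 728 = 112.

147 154 196 238 105 / 231 98 140 182 189 / 84 126 168 210 252 / 203 245 112 119 161 / 175 217 224 91 133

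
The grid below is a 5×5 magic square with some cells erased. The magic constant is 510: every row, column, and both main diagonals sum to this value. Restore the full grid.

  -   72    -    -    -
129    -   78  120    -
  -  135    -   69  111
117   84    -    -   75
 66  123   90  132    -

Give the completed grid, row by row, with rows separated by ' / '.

105 72 114 81 138 / 129 96 78 120 87 / 93 135 102 69 111 / 117 84 126 108 75 / 66 123 90 132 99

Row 5 must total 510; the given cells sum to 411, so (5,5) = 99.
Column 2 needs 510; the known cells sum to 414, so (2,2) = 96.
Row 2 needs 510; the known cells sum to 423, so (2,5) = 87.
Using column 5: 87 + 111 + 75 + 99 + ? → (1,5) = 510 − 372 = 138.
The remaining cell in anti-diagonal is (3,3) = 510 − 408 = 102.
Using row 3: 135 + 102 + 69 + 111 + ? → (3,1) = 510 − 417 = 93.
Using column 1: 129 + 93 + 117 + 66 + ? → (1,1) = 510 − 405 = 105.
Main diagonal needs 510; the known cells sum to 402, so (4,4) = 108.
Row 4: 117 + 84 + 108 + 75 + ? = 510, so (4,3) = 126.
From column 3, 510 − (78 + 102 + 126 + 90) gives (1,3) = 114.
Using column 4: 120 + 69 + 108 + 132 + ? → (1,4) = 510 − 429 = 81.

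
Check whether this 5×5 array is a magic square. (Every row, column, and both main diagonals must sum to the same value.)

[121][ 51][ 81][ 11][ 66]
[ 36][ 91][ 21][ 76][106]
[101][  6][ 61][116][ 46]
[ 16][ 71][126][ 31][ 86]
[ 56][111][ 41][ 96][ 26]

Row 1: 121 + 51 + 81 + 11 + 66 = 330.
Row 2: 36 + 91 + 21 + 76 + 106 = 330.
Row 3: 101 + 6 + 61 + 116 + 46 = 330.
Row 4: 16 + 71 + 126 + 31 + 86 = 330.
Row 5: 56 + 111 + 41 + 96 + 26 = 330.
Column 1: 121 + 36 + 101 + 16 + 56 = 330.
Column 2: 51 + 91 + 6 + 71 + 111 = 330.
Column 3: 81 + 21 + 61 + 126 + 41 = 330.
Column 4: 11 + 76 + 116 + 31 + 96 = 330.
Column 5: 66 + 106 + 46 + 86 + 26 = 330.
Main diagonal: 121 + 91 + 61 + 31 + 26 = 330.
Anti-diagonal: 66 + 76 + 61 + 71 + 56 = 330.
All lines sum to 330.

Yes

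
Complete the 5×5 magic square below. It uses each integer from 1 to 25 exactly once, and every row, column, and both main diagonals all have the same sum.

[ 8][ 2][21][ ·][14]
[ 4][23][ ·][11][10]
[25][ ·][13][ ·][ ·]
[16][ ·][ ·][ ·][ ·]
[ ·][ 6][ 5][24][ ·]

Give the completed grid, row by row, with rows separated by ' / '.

8 2 21 20 14 / 4 23 17 11 10 / 25 19 13 7 1 / 16 15 9 3 22 / 12 6 5 24 18

The entries are 1 through 25, which sum to 325, so each line sums to 325/5 = 65.
From row 1, 65 − (8 + 2 + 21 + 14) gives (1,4) = 20.
The remaining cell in row 2 is (2,3) = 65 − 48 = 17.
Using column 1: 8 + 4 + 25 + 16 + ? → (5,1) = 65 − 53 = 12.
Column 3 needs 65; the known cells sum to 56, so (4,3) = 9.
Anti-diagonal must total 65; the given cells sum to 50, so (4,2) = 15.
From row 5, 65 − (12 + 6 + 5 + 24) gives (5,5) = 18.
The remaining cell in column 2 is (3,2) = 65 − 46 = 19.
Main diagonal: 8 + 23 + 13 + 18 + ? = 65, so (4,4) = 3.
Row 4: 16 + 15 + 9 + 3 + ? = 65, so (4,5) = 22.
Column 4 must total 65; the given cells sum to 58, so (3,4) = 7.
Column 5 needs 65; the known cells sum to 64, so (3,5) = 1.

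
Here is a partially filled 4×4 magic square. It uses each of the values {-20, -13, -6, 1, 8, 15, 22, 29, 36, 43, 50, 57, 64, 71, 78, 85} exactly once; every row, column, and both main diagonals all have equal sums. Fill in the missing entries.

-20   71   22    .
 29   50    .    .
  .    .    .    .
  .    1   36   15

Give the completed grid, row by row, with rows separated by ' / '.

The 16 entries sum to 520, so each line sums to 520/4 = 130.
From row 1, 130 − (-20 + 71 + 22) gives (1,4) = 57.
Using row 4: 1 + 36 + 15 + ? → (4,1) = 130 − 52 = 78.
Column 1 must total 130; the given cells sum to 87, so (3,1) = 43.
Column 2: 71 + 50 + 1 + ? = 130, so (3,2) = 8.
Main diagonal: -20 + 50 + 15 + ? = 130, so (3,3) = 85.
The remaining cell in anti-diagonal is (2,3) = 130 − 143 = -13.
Using row 2: 29 + 50 + (-13) + ? → (2,4) = 130 − 66 = 64.
The remaining cell in row 3 is (3,4) = 130 − 136 = -6.

-20 71 22 57 / 29 50 -13 64 / 43 8 85 -6 / 78 1 36 15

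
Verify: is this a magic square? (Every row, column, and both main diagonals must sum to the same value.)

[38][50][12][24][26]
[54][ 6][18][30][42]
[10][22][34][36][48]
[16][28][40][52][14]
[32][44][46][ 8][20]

Row 1: 38 + 50 + 12 + 24 + 26 = 150.
Row 2: 54 + 6 + 18 + 30 + 42 = 150.
Row 3: 10 + 22 + 34 + 36 + 48 = 150.
Row 4: 16 + 28 + 40 + 52 + 14 = 150.
Row 5: 32 + 44 + 46 + 8 + 20 = 150.
Column 1: 38 + 54 + 10 + 16 + 32 = 150.
Column 2: 50 + 6 + 22 + 28 + 44 = 150.
Column 3: 12 + 18 + 34 + 40 + 46 = 150.
Column 4: 24 + 30 + 36 + 52 + 8 = 150.
Column 5: 26 + 42 + 48 + 14 + 20 = 150.
Main diagonal: 38 + 6 + 34 + 52 + 20 = 150.
Anti-diagonal: 26 + 30 + 34 + 28 + 32 = 150.
All lines sum to 150.

Yes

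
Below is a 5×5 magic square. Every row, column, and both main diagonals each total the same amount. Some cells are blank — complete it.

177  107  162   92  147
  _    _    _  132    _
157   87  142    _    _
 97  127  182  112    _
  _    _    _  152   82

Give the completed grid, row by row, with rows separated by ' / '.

177 107 162 92 147 / 117 172 77 132 187 / 157 87 142 197 102 / 97 127 182 112 167 / 137 192 122 152 82

Row 1 is already complete: 177 + 107 + 162 + 92 + 147 = 685, so that is the magic constant.
From row 4, 685 − (97 + 127 + 182 + 112) gives (4,5) = 167.
Column 4: 92 + 132 + 112 + 152 + ? = 685, so (3,4) = 197.
Main diagonal needs 685; the known cells sum to 513, so (2,2) = 172.
From anti-diagonal, 685 − (147 + 132 + 142 + 127) gives (5,1) = 137.
From row 3, 685 − (157 + 87 + 142 + 197) gives (3,5) = 102.
The remaining cell in column 1 is (2,1) = 685 − 568 = 117.
Column 2 needs 685; the known cells sum to 493, so (5,2) = 192.
Column 5 must total 685; the given cells sum to 498, so (2,5) = 187.
Row 2: 117 + 172 + 132 + 187 + ? = 685, so (2,3) = 77.
Using row 5: 137 + 192 + 152 + 82 + ? → (5,3) = 685 − 563 = 122.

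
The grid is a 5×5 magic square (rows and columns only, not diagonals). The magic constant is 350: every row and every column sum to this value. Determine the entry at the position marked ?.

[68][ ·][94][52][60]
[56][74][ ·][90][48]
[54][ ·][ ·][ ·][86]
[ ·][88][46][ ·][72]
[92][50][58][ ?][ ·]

66

Row 1 needs 350; the known cells sum to 274, so (1,2) = 76.
From row 2, 350 − (56 + 74 + 90 + 48) gives (2,3) = 82.
Column 1 needs 350; the known cells sum to 270, so (4,1) = 80.
Column 2 must total 350; the given cells sum to 288, so (3,2) = 62.
Column 3: 94 + 82 + 46 + 58 + ? = 350, so (3,3) = 70.
Column 5 must total 350; the given cells sum to 266, so (5,5) = 84.
The remaining cell in row 3 is (3,4) = 350 − 272 = 78.
Row 4: 80 + 88 + 46 + 72 + ? = 350, so (4,4) = 64.
Row 5 must total 350; the given cells sum to 284, so (5,4) = 66.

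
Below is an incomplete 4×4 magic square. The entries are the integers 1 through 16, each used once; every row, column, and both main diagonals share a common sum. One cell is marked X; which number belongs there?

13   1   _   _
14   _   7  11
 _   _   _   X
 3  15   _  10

The entries are 1 through 16, which sum to 136, so each line sums to 136/4 = 34.
From row 2, 34 − (14 + 7 + 11) gives (2,2) = 2.
From row 4, 34 − (3 + 15 + 10) gives (4,3) = 6.
Column 1: 13 + 14 + 3 + ? = 34, so (3,1) = 4.
The remaining cell in column 2 is (3,2) = 34 − 18 = 16.
Main diagonal must total 34; the given cells sum to 25, so (3,3) = 9.
Anti-diagonal must total 34; the given cells sum to 26, so (1,4) = 8.
Row 1: 13 + 1 + 8 + ? = 34, so (1,3) = 12.
Row 3 must total 34; the given cells sum to 29, so (3,4) = 5.

5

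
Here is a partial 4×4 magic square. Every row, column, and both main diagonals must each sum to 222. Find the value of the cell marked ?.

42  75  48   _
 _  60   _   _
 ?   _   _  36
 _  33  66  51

63

The remaining cell in row 1 is (1,4) = 222 − 165 = 57.
Row 4 needs 222; the known cells sum to 150, so (4,1) = 72.
Column 2: 75 + 60 + 33 + ? = 222, so (3,2) = 54.
Using column 4: 57 + 36 + 51 + ? → (2,4) = 222 − 144 = 78.
Main diagonal: 42 + 60 + 51 + ? = 222, so (3,3) = 69.
Using anti-diagonal: 57 + 54 + 72 + ? → (2,3) = 222 − 183 = 39.
Row 2 must total 222; the given cells sum to 177, so (2,1) = 45.
From row 3, 222 − (54 + 69 + 36) gives (3,1) = 63.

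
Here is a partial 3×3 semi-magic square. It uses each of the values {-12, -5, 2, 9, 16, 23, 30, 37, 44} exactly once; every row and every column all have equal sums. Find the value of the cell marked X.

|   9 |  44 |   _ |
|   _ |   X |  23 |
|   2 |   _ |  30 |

-12

The 9 entries sum to 144, so each line sums to 144/3 = 48.
From row 1, 48 − (9 + 44) gives (1,3) = -5.
Row 3 must total 48; the given cells sum to 32, so (3,2) = 16.
The remaining cell in column 1 is (2,1) = 48 − 11 = 37.
Column 2 needs 48; the known cells sum to 60, so (2,2) = -12.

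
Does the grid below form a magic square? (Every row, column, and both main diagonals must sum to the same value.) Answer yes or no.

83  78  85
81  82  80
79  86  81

Row 1: 83 + 78 + 85 = 246.
Row 2: 81 + 82 + 80 = 243.
Row 3: 79 + 86 + 81 = 246.
Column 1: 83 + 81 + 79 = 243.
Column 2: 78 + 82 + 86 = 246.
Column 3: 85 + 80 + 81 = 246.
Main diagonal: 83 + 82 + 81 = 246.
Anti-diagonal: 85 + 82 + 79 = 246.

No — column 1 sums to 243 but main diagonal sums to 246.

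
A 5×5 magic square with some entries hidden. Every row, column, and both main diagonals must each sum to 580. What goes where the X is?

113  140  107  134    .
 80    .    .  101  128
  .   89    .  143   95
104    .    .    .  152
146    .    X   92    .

125

Row 1 needs 580; the known cells sum to 494, so (1,5) = 86.
Column 1 needs 580; the known cells sum to 443, so (3,1) = 137.
The remaining cell in column 4 is (4,4) = 580 − 470 = 110.
Using column 5: 86 + 128 + 95 + 152 + ? → (5,5) = 580 − 461 = 119.
The remaining cell in row 3 is (3,3) = 580 − 464 = 116.
From main diagonal, 580 − (113 + 116 + 110 + 119) gives (2,2) = 122.
Using anti-diagonal: 86 + 101 + 116 + 146 + ? → (4,2) = 580 − 449 = 131.
The remaining cell in row 2 is (2,3) = 580 − 431 = 149.
Row 4: 104 + 131 + 110 + 152 + ? = 580, so (4,3) = 83.
Using column 2: 140 + 122 + 89 + 131 + ? → (5,2) = 580 − 482 = 98.
Using column 3: 107 + 149 + 116 + 83 + ? → (5,3) = 580 − 455 = 125.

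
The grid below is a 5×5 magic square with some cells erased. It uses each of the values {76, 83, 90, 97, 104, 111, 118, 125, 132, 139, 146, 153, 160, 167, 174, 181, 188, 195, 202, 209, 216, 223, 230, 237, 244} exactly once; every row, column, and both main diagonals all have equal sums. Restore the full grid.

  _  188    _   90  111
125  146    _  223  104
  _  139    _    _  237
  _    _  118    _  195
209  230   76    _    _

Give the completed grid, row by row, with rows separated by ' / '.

167 188 244 90 111 / 125 146 202 223 104 / 83 139 160 181 237 / 216 97 118 174 195 / 209 230 76 132 153

The 25 entries sum to 4000, so each line sums to 4000/5 = 800.
The remaining cell in row 2 is (2,3) = 800 − 598 = 202.
Column 2: 188 + 146 + 139 + 230 + ? = 800, so (4,2) = 97.
Using column 5: 111 + 104 + 237 + 195 + ? → (5,5) = 800 − 647 = 153.
From anti-diagonal, 800 − (111 + 223 + 97 + 209) gives (3,3) = 160.
Row 5 must total 800; the given cells sum to 668, so (5,4) = 132.
The remaining cell in column 3 is (1,3) = 800 − 556 = 244.
The remaining cell in row 1 is (1,1) = 800 − 633 = 167.
Main diagonal must total 800; the given cells sum to 626, so (4,4) = 174.
Row 4 needs 800; the known cells sum to 584, so (4,1) = 216.
Column 1 must total 800; the given cells sum to 717, so (3,1) = 83.
Using column 4: 90 + 223 + 174 + 132 + ? → (3,4) = 800 − 619 = 181.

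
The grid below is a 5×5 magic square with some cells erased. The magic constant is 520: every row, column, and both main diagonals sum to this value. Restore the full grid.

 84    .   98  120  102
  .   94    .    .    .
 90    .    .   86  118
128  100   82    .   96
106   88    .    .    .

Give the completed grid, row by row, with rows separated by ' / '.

84 116 98 120 102 / 112 94 126 108 80 / 90 122 104 86 118 / 128 100 82 114 96 / 106 88 110 92 124

Row 1 needs 520; the known cells sum to 404, so (1,2) = 116.
Row 4 needs 520; the known cells sum to 406, so (4,4) = 114.
Column 1: 84 + 90 + 128 + 106 + ? = 520, so (2,1) = 112.
Column 2 needs 520; the known cells sum to 398, so (3,2) = 122.
Row 3 must total 520; the given cells sum to 416, so (3,3) = 104.
Using main diagonal: 84 + 94 + 104 + 114 + ? → (5,5) = 520 − 396 = 124.
Anti-diagonal needs 520; the known cells sum to 412, so (2,4) = 108.
Using column 4: 120 + 108 + 86 + 114 + ? → (5,4) = 520 − 428 = 92.
From column 5, 520 − (102 + 118 + 96 + 124) gives (2,5) = 80.
Row 2 needs 520; the known cells sum to 394, so (2,3) = 126.
The remaining cell in row 5 is (5,3) = 520 − 410 = 110.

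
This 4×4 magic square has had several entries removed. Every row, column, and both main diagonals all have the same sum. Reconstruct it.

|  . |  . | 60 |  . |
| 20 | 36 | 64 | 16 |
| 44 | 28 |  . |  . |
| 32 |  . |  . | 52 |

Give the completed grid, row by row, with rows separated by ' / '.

Row 2 is already complete: 20 + 36 + 64 + 16 = 136, so that is the magic constant.
The remaining cell in column 1 is (1,1) = 136 − 96 = 40.
Main diagonal: 40 + 36 + 52 + ? = 136, so (3,3) = 8.
Anti-diagonal needs 136; the known cells sum to 124, so (1,4) = 12.
Row 1: 40 + 60 + 12 + ? = 136, so (1,2) = 24.
Row 3 must total 136; the given cells sum to 80, so (3,4) = 56.
Column 2: 24 + 36 + 28 + ? = 136, so (4,2) = 48.
From column 3, 136 − (60 + 64 + 8) gives (4,3) = 4.

40 24 60 12 / 20 36 64 16 / 44 28 8 56 / 32 48 4 52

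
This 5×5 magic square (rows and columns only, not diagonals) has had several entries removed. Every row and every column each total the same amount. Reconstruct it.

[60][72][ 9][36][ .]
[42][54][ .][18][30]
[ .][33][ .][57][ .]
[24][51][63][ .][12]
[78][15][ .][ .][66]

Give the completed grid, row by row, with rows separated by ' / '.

60 72 9 36 48 / 42 54 81 18 30 / 21 33 45 57 69 / 24 51 63 75 12 / 78 15 27 39 66

Column 2 is already complete: 72 + 54 + 33 + 51 + 15 = 225, so that is the magic constant.
Row 1: 60 + 72 + 9 + 36 + ? = 225, so (1,5) = 48.
Row 2 must total 225; the given cells sum to 144, so (2,3) = 81.
Row 4 needs 225; the known cells sum to 150, so (4,4) = 75.
Column 1 must total 225; the given cells sum to 204, so (3,1) = 21.
Column 4: 36 + 18 + 57 + 75 + ? = 225, so (5,4) = 39.
Using column 5: 48 + 30 + 12 + 66 + ? → (3,5) = 225 − 156 = 69.
The remaining cell in row 3 is (3,3) = 225 − 180 = 45.
Row 5 must total 225; the given cells sum to 198, so (5,3) = 27.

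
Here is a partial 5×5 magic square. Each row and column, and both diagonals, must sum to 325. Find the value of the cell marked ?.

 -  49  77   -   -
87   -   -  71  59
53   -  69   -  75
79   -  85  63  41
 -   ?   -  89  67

The remaining cell in row 4 is (4,2) = 325 − 268 = 57.
Column 5 needs 325; the known cells sum to 242, so (1,5) = 83.
Anti-diagonal must total 325; the given cells sum to 280, so (5,1) = 45.
Column 1: 87 + 53 + 79 + 45 + ? = 325, so (1,1) = 61.
Using main diagonal: 61 + 69 + 63 + 67 + ? → (2,2) = 325 − 260 = 65.
Row 1 needs 325; the known cells sum to 270, so (1,4) = 55.
Using row 2: 87 + 65 + 71 + 59 + ? → (2,3) = 325 − 282 = 43.
Column 3: 77 + 43 + 69 + 85 + ? = 325, so (5,3) = 51.
Using column 4: 55 + 71 + 63 + 89 + ? → (3,4) = 325 − 278 = 47.
Row 3 must total 325; the given cells sum to 244, so (3,2) = 81.
From row 5, 325 − (45 + 51 + 89 + 67) gives (5,2) = 73.

73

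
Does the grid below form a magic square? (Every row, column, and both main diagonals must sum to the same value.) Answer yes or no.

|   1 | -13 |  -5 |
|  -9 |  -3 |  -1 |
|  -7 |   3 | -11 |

Row 1: 1 + (-13) + (-5) = -17.
Row 2: -9 + (-3) + (-1) = -13.
Row 3: -7 + 3 + (-11) = -15.
Column 1: 1 + (-9) + (-7) = -15.
Column 2: -13 + (-3) + 3 = -13.
Column 3: -5 + (-1) + (-11) = -17.
Main diagonal: 1 + (-3) + (-11) = -13.
Anti-diagonal: -5 + (-3) + (-7) = -15.

No — row 3 sums to -15 but column 2 sums to -13.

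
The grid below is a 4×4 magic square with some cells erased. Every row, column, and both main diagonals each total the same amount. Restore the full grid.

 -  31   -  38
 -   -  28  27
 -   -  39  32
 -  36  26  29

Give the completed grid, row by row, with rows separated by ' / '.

Column 4 is already complete: 38 + 27 + 32 + 29 = 126, so that is the magic constant.
Row 4: 36 + 26 + 29 + ? = 126, so (4,1) = 35.
From column 3, 126 − (28 + 39 + 26) gives (1,3) = 33.
Anti-diagonal needs 126; the known cells sum to 101, so (3,2) = 25.
Row 1 needs 126; the known cells sum to 102, so (1,1) = 24.
Row 3 must total 126; the given cells sum to 96, so (3,1) = 30.
Using column 1: 24 + 30 + 35 + ? → (2,1) = 126 − 89 = 37.
Using column 2: 31 + 25 + 36 + ? → (2,2) = 126 − 92 = 34.

24 31 33 38 / 37 34 28 27 / 30 25 39 32 / 35 36 26 29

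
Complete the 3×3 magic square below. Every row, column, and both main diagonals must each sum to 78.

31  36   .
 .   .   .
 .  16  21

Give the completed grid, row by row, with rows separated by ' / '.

Row 1 needs 78; the known cells sum to 67, so (1,3) = 11.
Row 3 must total 78; the given cells sum to 37, so (3,1) = 41.
Column 1: 31 + 41 + ? = 78, so (2,1) = 6.
Column 2 needs 78; the known cells sum to 52, so (2,2) = 26.
From column 3, 78 − (11 + 21) gives (2,3) = 46.

31 36 11 / 6 26 46 / 41 16 21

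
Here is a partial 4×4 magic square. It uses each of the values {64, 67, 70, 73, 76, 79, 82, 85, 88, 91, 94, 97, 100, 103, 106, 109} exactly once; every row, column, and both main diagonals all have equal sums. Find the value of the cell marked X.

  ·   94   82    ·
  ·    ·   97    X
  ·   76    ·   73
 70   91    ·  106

64

The 16 entries sum to 1384, so each line sums to 1384/4 = 346.
From row 4, 346 − (70 + 91 + 106) gives (4,3) = 79.
Column 2: 94 + 76 + 91 + ? = 346, so (2,2) = 85.
Column 3: 82 + 97 + 79 + ? = 346, so (3,3) = 88.
From main diagonal, 346 − (85 + 88 + 106) gives (1,1) = 67.
Anti-diagonal: 97 + 76 + 70 + ? = 346, so (1,4) = 103.
From row 3, 346 − (76 + 88 + 73) gives (3,1) = 109.
Using column 1: 67 + 109 + 70 + ? → (2,1) = 346 − 246 = 100.
Column 4 must total 346; the given cells sum to 282, so (2,4) = 64.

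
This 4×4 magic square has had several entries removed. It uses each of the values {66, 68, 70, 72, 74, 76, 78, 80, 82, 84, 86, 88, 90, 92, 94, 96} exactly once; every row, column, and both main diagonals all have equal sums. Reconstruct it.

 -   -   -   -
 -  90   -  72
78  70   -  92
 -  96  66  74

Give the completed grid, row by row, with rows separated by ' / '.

76 68 94 86 / 82 90 80 72 / 78 70 84 92 / 88 96 66 74

The 16 entries sum to 1296, so each line sums to 1296/4 = 324.
The remaining cell in row 3 is (3,3) = 324 − 240 = 84.
Using row 4: 96 + 66 + 74 + ? → (4,1) = 324 − 236 = 88.
Column 2 must total 324; the given cells sum to 256, so (1,2) = 68.
Column 4: 72 + 92 + 74 + ? = 324, so (1,4) = 86.
Main diagonal: 90 + 84 + 74 + ? = 324, so (1,1) = 76.
Anti-diagonal needs 324; the known cells sum to 244, so (2,3) = 80.
Row 1: 76 + 68 + 86 + ? = 324, so (1,3) = 94.
Row 2: 90 + 80 + 72 + ? = 324, so (2,1) = 82.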